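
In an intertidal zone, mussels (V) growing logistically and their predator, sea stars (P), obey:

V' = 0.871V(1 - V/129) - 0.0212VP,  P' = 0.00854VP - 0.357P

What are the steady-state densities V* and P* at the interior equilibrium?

From dP/dt = 0 with P > 0: 0.00854V* = 0.357, so V* = 41.8.
Substitute into dV/dt = 0: 0.871(1 - 41.8/129) = 0.0212P*.
The bracket is 0.676, giving P* = 0.589/0.0212 = 27.8.

V* ≈ 41.8, P* ≈ 27.8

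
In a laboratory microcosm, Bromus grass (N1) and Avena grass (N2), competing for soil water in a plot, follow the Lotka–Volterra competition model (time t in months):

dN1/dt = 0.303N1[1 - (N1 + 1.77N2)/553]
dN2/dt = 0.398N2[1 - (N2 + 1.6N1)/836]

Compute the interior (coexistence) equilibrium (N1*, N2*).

Setting both brackets to zero gives the nullclines N1 + 1.77N2 = 553 and 1.6N1 + N2 = 836.
Substituting N2 = 836 - 1.6N1 into the first: N1(1 - 1.77·1.6) = 553 - 1.77·836.
So N1* = -927/-1.83 = 506, and then N2* = 836 - 1.6·506 = 26.6.

N1* ≈ 506, N2* ≈ 26.6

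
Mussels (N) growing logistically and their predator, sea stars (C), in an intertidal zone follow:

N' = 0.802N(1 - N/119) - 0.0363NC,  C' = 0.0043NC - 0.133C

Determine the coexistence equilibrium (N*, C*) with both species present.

N* ≈ 30.9, C* ≈ 16.4

From dC/dt = 0 with C > 0: 0.0043N* = 0.133, so N* = 30.9.
Substitute into dN/dt = 0: 0.802(1 - 30.9/119) = 0.0363C*.
The bracket is 0.74, giving C* = 0.594/0.0363 = 16.4.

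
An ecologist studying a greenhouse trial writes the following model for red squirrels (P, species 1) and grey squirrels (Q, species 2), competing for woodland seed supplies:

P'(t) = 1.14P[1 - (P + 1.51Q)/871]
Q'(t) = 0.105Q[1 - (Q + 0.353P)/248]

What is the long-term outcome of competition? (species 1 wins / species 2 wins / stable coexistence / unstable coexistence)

species 1 excludes species 2

Compare the nullcline intercepts: K1/α12 = 871/1.51 = 577 > K2 = 248; K2/α21 = 248/0.353 = 703 < K1 = 871.
Since the inequalities point opposite ways, species 1 can invade but species 2 cannot.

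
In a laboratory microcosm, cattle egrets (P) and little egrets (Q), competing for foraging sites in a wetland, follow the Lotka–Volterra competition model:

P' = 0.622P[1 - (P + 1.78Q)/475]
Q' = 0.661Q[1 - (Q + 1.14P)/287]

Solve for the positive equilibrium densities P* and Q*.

Setting both brackets to zero gives the nullclines P + 1.78Q = 475 and 1.14P + Q = 287.
Substituting Q = 287 - 1.14P into the first: P(1 - 1.78·1.14) = 475 - 1.78·287.
So P* = -35.9/-1.03 = 34.8, and then Q* = 287 - 1.14·34.8 = 247.

P* ≈ 34.8, Q* ≈ 247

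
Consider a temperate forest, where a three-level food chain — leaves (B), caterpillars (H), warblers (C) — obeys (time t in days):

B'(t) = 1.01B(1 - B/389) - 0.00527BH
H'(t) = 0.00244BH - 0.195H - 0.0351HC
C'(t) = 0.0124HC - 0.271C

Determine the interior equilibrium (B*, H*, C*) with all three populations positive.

From dC/dt = 0: 0.0124H* = 0.271, so H* = 21.9.
From dB/dt = 0: 1.01(1 - B*/389) = 0.00527·21.9, giving B* = 389·(1 - 0.114) = 345.
From dH/dt = 0: 0.00244·345 - 0.195 = 0.0351C*, so C* = 0.646/0.0351 = 18.4.

B* ≈ 345, H* ≈ 21.9, C* ≈ 18.4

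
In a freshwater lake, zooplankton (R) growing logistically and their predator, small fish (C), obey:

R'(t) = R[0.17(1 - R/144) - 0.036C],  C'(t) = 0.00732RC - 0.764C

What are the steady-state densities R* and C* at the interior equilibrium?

R* ≈ 104, C* ≈ 1.3

From dC/dt = 0 with C > 0: 0.00732R* = 0.764, so R* = 104.
Substitute into dR/dt = 0: 0.17(1 - 104/144) = 0.036C*.
The bracket is 0.275, giving C* = 0.0468/0.036 = 1.3.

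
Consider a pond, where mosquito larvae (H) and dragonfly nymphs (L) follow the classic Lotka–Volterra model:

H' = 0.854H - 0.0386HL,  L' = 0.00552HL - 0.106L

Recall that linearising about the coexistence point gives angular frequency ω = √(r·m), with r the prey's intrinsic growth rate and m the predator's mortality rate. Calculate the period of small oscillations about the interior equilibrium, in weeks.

T ≈ 20.9 weeks

Here r = 0.854 and m = 0.106, so r·m = 0.0905.
ω = √0.0905 = 0.301 per week, hence T = 2π/ω ≈ 20.9 weeks.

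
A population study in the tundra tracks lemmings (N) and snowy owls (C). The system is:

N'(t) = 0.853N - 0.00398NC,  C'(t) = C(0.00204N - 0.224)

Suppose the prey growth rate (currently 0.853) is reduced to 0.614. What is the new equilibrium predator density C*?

At the interior fixed point, setting dN/dt = 0 with N > 0 fixes C* = (prey growth rate)/(NC coefficient) — independent of the other coefficients.
With the change, C* = 0.614/0.00398 = 154; it falls from 214.

C* ≈ 154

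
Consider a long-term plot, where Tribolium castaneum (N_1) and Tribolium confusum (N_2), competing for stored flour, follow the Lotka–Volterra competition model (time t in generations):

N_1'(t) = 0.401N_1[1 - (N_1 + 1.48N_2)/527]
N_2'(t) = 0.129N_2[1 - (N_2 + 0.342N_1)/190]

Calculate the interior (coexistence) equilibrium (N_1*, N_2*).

N_1* ≈ 498, N_2* ≈ 19.8

Setting both brackets to zero gives the nullclines N_1 + 1.48N_2 = 527 and 0.342N_1 + N_2 = 190.
Substituting N_2 = 190 - 0.342N_1 into the first: N_1(1 - 1.48·0.342) = 527 - 1.48·190.
So N_1* = 246/0.494 = 498, and then N_2* = 190 - 0.342·498 = 19.8.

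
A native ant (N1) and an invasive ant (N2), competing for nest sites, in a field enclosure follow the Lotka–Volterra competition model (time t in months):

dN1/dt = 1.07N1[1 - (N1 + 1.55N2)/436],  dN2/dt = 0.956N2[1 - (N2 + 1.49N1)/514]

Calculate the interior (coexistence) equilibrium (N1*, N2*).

N1* ≈ 275, N2* ≈ 104

Setting both brackets to zero gives the nullclines N1 + 1.55N2 = 436 and 1.49N1 + N2 = 514.
Substituting N2 = 514 - 1.49N1 into the first: N1(1 - 1.55·1.49) = 436 - 1.55·514.
So N1* = -361/-1.31 = 275, and then N2* = 514 - 1.49·275 = 104.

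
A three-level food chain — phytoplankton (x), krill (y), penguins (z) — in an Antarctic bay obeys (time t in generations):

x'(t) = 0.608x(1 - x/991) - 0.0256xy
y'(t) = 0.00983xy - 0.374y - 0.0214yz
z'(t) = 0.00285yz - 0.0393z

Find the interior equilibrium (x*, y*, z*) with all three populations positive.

x* ≈ 416, y* ≈ 13.8, z* ≈ 173

From dz/dt = 0: 0.00285y* = 0.0393, so y* = 13.8.
From dx/dt = 0: 0.608(1 - x*/991) = 0.0256·13.8, giving x* = 991·(1 - 0.581) = 416.
From dy/dt = 0: 0.00983·416 - 0.374 = 0.0214z*, so z* = 3.71/0.0214 = 173.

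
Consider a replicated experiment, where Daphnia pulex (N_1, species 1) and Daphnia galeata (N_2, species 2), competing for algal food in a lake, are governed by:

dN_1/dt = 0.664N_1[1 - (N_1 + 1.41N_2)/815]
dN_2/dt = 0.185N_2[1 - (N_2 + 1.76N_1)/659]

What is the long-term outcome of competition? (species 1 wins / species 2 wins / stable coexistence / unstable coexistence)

Compare the nullcline intercepts: K1/α12 = 815/1.41 = 578 < K2 = 659; K2/α21 = 659/1.76 = 374 < K1 = 815.
Since both are reversed, neither can invade when rare; the interior point is a saddle.

unstable coexistence (outcome depends on initial conditions)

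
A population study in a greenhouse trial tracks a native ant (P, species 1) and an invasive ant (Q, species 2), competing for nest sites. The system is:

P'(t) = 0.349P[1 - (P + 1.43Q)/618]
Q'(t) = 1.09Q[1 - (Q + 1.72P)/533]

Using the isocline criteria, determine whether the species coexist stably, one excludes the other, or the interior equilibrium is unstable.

unstable coexistence (outcome depends on initial conditions)

Compare the nullcline intercepts: K1/α12 = 618/1.43 = 432 < K2 = 533; K2/α21 = 533/1.72 = 310 < K1 = 618.
Since both are reversed, neither can invade when rare; the interior point is a saddle.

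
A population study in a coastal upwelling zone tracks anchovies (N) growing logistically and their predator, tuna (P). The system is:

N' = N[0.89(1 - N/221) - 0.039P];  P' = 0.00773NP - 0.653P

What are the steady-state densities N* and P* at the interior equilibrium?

N* ≈ 84.5, P* ≈ 14.1

From dP/dt = 0 with P > 0: 0.00773N* = 0.653, so N* = 84.5.
Substitute into dN/dt = 0: 0.89(1 - 84.5/221) = 0.039P*.
The bracket is 0.618, giving P* = 0.55/0.039 = 14.1.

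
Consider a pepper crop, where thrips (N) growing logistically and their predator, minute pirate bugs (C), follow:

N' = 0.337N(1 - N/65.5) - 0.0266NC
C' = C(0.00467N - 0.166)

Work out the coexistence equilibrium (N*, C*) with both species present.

From dC/dt = 0 with C > 0: 0.00467N* = 0.166, so N* = 35.5.
Substitute into dN/dt = 0: 0.337(1 - 35.5/65.5) = 0.0266C*.
The bracket is 0.457, giving C* = 0.154/0.0266 = 5.79.

N* ≈ 35.5, C* ≈ 5.79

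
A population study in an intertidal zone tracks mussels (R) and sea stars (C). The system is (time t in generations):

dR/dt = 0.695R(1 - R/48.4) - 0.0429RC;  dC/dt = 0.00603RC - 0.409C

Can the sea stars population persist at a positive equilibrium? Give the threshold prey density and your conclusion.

Threshold R = 67.8; K < 67.8, so no, the predator goes extinct.

The predator equation gives dC/dt > 0 only when R > 0.409/0.00603 = 67.8.
Without the predator, R → K = 48.4. Since 48.4 < 67.8, the predator cannot invade.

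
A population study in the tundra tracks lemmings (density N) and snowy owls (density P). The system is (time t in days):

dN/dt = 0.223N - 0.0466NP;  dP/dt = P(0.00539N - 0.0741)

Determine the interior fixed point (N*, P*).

Set dP/dt = 0 with P > 0: 0.00539N - 0.0741 = 0, so N* = 0.0741/0.00539 = 13.7.
Set dN/dt = 0 with N > 0: 0.223 - 0.0466P = 0, so P* = 0.223/0.0466 = 4.79.

N* ≈ 13.7, P* ≈ 4.79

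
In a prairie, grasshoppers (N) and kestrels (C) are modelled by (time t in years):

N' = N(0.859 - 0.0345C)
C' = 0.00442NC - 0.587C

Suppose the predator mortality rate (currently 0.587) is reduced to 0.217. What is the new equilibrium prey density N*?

At the interior fixed point, setting dC/dt = 0 with C > 0 fixes N* = (predator death rate)/(NC coefficient) — independent of the other coefficients.
With the change, N* = 0.217/0.00442 = 49.1; it falls from 133.

N* ≈ 49.1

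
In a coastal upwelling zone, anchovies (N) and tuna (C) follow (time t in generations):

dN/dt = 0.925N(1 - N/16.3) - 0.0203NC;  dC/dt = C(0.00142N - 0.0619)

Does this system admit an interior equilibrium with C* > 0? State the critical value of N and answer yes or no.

The predator equation gives dC/dt > 0 only when N > 0.0619/0.00142 = 43.6.
Without the predator, N → K = 16.3. Since 16.3 < 43.6, the predator cannot invade.

Threshold N = 43.6; K < 43.6, so no, the predator goes extinct.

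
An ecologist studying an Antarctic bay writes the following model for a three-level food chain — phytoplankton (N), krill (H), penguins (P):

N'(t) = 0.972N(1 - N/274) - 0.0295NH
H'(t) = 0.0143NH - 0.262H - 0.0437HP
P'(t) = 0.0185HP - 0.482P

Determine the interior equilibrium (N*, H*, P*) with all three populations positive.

N* ≈ 57.3, H* ≈ 26.1, P* ≈ 12.8

From dP/dt = 0: 0.0185H* = 0.482, so H* = 26.1.
From dN/dt = 0: 0.972(1 - N*/274) = 0.0295·26.1, giving N* = 274·(1 - 0.791) = 57.3.
From dH/dt = 0: 0.0143·57.3 - 0.262 = 0.0437P*, so P* = 0.558/0.0437 = 12.8.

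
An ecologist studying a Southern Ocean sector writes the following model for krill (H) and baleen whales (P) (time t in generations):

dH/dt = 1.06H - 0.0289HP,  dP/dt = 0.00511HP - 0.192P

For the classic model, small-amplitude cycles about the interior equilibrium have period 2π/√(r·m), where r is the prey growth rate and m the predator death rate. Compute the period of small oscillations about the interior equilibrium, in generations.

Here r = 1.06 and m = 0.192, so r·m = 0.204.
ω = √0.204 = 0.451 per generation, hence T = 2π/ω ≈ 13.9 generations.

T ≈ 13.9 generations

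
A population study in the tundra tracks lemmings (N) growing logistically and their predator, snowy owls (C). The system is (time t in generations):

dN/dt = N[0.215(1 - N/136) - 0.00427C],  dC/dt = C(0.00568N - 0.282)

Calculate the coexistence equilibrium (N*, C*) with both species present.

N* ≈ 49.6, C* ≈ 32

From dC/dt = 0 with C > 0: 0.00568N* = 0.282, so N* = 49.6.
Substitute into dN/dt = 0: 0.215(1 - 49.6/136) = 0.00427C*.
The bracket is 0.635, giving C* = 0.137/0.00427 = 32.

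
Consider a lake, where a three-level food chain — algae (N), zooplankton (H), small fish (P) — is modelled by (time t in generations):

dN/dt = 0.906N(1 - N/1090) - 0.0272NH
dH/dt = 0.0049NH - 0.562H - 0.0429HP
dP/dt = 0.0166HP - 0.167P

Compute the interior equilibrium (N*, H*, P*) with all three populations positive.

From dP/dt = 0: 0.0166H* = 0.167, so H* = 10.1.
From dN/dt = 0: 0.906(1 - N*/1090) = 0.0272·10.1, giving N* = 1090·(1 - 0.302) = 761.
From dH/dt = 0: 0.0049·761 - 0.562 = 0.0429P*, so P* = 3.17/0.0429 = 73.8.

N* ≈ 761, H* ≈ 10.1, P* ≈ 73.8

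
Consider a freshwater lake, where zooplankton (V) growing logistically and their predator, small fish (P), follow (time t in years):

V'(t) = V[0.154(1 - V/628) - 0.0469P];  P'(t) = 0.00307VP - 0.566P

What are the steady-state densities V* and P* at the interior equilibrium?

From dP/dt = 0 with P > 0: 0.00307V* = 0.566, so V* = 184.
Substitute into dV/dt = 0: 0.154(1 - 184/628) = 0.0469P*.
The bracket is 0.706, giving P* = 0.109/0.0469 = 2.32.

V* ≈ 184, P* ≈ 2.32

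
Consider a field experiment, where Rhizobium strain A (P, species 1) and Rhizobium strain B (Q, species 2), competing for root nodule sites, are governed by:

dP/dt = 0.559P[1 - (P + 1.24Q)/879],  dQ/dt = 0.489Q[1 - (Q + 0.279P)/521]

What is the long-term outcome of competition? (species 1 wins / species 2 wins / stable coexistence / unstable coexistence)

stable coexistence

Compare the nullcline intercepts: K1/α12 = 879/1.24 = 709 > K2 = 521; K2/α21 = 521/0.279 = 1870 > K1 = 879.
Since both inequalities hold, each species can invade when rare, so the interior equilibrium is stable.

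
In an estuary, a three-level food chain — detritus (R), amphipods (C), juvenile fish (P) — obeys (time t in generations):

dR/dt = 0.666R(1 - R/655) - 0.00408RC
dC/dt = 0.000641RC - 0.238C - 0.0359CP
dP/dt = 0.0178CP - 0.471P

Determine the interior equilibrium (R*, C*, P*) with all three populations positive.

R* ≈ 549, C* ≈ 26.5, P* ≈ 3.17

From dP/dt = 0: 0.0178C* = 0.471, so C* = 26.5.
From dR/dt = 0: 0.666(1 - R*/655) = 0.00408·26.5, giving R* = 655·(1 - 0.162) = 549.
From dC/dt = 0: 0.000641·549 - 0.238 = 0.0359P*, so P* = 0.114/0.0359 = 3.17.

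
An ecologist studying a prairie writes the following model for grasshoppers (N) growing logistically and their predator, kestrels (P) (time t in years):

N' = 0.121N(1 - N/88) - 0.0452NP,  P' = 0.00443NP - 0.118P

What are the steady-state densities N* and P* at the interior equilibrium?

From dP/dt = 0 with P > 0: 0.00443N* = 0.118, so N* = 26.6.
Substitute into dN/dt = 0: 0.121(1 - 26.6/88) = 0.0452P*.
The bracket is 0.697, giving P* = 0.0844/0.0452 = 1.87.

N* ≈ 26.6, P* ≈ 1.87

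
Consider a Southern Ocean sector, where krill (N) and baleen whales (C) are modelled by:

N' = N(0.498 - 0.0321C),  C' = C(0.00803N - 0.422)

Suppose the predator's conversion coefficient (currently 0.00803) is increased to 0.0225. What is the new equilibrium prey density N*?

N* ≈ 18.8

At the interior fixed point, setting dC/dt = 0 with C > 0 fixes N* = (predator death rate)/(NC coefficient) — independent of the other coefficients.
With the change, N* = 0.422/0.0225 = 18.8; it falls from 52.6.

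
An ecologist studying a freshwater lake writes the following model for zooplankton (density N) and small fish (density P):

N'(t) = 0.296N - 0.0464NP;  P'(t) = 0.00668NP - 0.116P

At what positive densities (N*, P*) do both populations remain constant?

Set dP/dt = 0 with P > 0: 0.00668N - 0.116 = 0, so N* = 0.116/0.00668 = 17.4.
Set dN/dt = 0 with N > 0: 0.296 - 0.0464P = 0, so P* = 0.296/0.0464 = 6.38.

N* ≈ 17.4, P* ≈ 6.38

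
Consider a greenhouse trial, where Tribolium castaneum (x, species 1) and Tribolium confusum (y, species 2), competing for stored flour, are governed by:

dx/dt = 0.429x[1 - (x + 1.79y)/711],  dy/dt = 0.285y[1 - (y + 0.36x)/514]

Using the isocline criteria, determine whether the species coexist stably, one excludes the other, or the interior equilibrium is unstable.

Compare the nullcline intercepts: K1/α12 = 711/1.79 = 397 < K2 = 514; K2/α21 = 514/0.36 = 1430 > K1 = 711.
Since the inequalities point opposite ways, species 2 can invade but species 1 cannot.

species 2 excludes species 1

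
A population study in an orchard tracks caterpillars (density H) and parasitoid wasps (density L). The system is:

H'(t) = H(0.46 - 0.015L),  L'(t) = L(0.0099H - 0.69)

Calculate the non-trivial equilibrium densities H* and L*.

Set dL/dt = 0 with L > 0: 0.0099H - 0.69 = 0, so H* = 0.69/0.0099 = 69.7.
Set dH/dt = 0 with H > 0: 0.46 - 0.015L = 0, so L* = 0.46/0.015 = 30.7.

H* ≈ 69.7, L* ≈ 30.7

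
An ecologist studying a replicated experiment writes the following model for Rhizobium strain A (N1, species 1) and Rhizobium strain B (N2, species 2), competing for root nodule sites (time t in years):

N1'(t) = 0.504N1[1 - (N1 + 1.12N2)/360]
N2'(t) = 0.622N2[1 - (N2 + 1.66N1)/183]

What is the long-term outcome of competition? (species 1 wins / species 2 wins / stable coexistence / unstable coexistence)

species 1 excludes species 2

Compare the nullcline intercepts: K1/α12 = 360/1.12 = 321 > K2 = 183; K2/α21 = 183/1.66 = 110 < K1 = 360.
Since the inequalities point opposite ways, species 1 can invade but species 2 cannot.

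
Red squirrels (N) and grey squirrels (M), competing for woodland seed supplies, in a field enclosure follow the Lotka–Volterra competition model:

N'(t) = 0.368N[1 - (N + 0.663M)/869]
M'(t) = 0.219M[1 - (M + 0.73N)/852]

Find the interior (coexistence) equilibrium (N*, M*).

N* ≈ 589, M* ≈ 422

Setting both brackets to zero gives the nullclines N + 0.663M = 869 and 0.73N + M = 852.
Substituting M = 852 - 0.73N into the first: N(1 - 0.663·0.73) = 869 - 0.663·852.
So N* = 304/0.516 = 589, and then M* = 852 - 0.73·589 = 422.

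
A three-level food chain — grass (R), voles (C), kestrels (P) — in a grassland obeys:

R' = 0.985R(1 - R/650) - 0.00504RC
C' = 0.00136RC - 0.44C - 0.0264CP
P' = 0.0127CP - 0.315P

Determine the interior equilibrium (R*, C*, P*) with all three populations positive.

From dP/dt = 0: 0.0127C* = 0.315, so C* = 24.8.
From dR/dt = 0: 0.985(1 - R*/650) = 0.00504·24.8, giving R* = 650·(1 - 0.127) = 568.
From dC/dt = 0: 0.00136·568 - 0.44 = 0.0264P*, so P* = 0.332/0.0264 = 12.6.

R* ≈ 568, C* ≈ 24.8, P* ≈ 12.6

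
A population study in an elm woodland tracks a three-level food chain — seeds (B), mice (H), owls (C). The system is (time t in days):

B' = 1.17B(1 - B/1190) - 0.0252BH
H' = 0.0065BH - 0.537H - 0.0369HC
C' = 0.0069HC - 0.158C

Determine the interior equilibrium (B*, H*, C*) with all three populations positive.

B* ≈ 603, H* ≈ 22.9, C* ≈ 91.7

From dC/dt = 0: 0.0069H* = 0.158, so H* = 22.9.
From dB/dt = 0: 1.17(1 - B*/1190) = 0.0252·22.9, giving B* = 1190·(1 - 0.493) = 603.
From dH/dt = 0: 0.0065·603 - 0.537 = 0.0369C*, so C* = 3.38/0.0369 = 91.7.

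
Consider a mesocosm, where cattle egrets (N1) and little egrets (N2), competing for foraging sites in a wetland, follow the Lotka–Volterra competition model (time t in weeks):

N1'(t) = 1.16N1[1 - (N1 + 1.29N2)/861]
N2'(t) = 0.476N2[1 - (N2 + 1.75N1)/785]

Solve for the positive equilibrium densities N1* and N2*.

Setting both brackets to zero gives the nullclines N1 + 1.29N2 = 861 and 1.75N1 + N2 = 785.
Substituting N2 = 785 - 1.75N1 into the first: N1(1 - 1.29·1.75) = 861 - 1.29·785.
So N1* = -152/-1.26 = 121, and then N2* = 785 - 1.75·121 = 574.

N1* ≈ 121, N2* ≈ 574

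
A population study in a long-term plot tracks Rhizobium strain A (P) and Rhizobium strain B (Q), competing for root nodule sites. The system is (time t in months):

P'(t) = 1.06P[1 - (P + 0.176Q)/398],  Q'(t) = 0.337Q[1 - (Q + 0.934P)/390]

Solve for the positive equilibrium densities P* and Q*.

P* ≈ 394, Q* ≈ 21.9

Setting both brackets to zero gives the nullclines P + 0.176Q = 398 and 0.934P + Q = 390.
Substituting Q = 390 - 0.934P into the first: P(1 - 0.176·0.934) = 398 - 0.176·390.
So P* = 329/0.836 = 394, and then Q* = 390 - 0.934·394 = 21.9.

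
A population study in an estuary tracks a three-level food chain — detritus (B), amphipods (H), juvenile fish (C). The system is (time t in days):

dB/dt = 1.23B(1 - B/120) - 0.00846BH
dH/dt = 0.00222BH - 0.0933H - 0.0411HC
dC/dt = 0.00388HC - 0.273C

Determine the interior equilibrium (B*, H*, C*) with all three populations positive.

B* ≈ 61.9, H* ≈ 70.4, C* ≈ 1.07

From dC/dt = 0: 0.00388H* = 0.273, so H* = 70.4.
From dB/dt = 0: 1.23(1 - B*/120) = 0.00846·70.4, giving B* = 120·(1 - 0.484) = 61.9.
From dH/dt = 0: 0.00222·61.9 - 0.0933 = 0.0411C*, so C* = 0.0442/0.0411 = 1.07.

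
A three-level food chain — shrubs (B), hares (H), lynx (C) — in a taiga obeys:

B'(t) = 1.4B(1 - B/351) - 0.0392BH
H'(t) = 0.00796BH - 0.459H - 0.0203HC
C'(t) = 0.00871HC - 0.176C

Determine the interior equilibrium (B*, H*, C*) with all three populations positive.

From dC/dt = 0: 0.00871H* = 0.176, so H* = 20.2.
From dB/dt = 0: 1.4(1 - B*/351) = 0.0392·20.2, giving B* = 351·(1 - 0.566) = 152.
From dH/dt = 0: 0.00796·152 - 0.459 = 0.0203C*, so C* = 0.754/0.0203 = 37.2.

B* ≈ 152, H* ≈ 20.2, C* ≈ 37.2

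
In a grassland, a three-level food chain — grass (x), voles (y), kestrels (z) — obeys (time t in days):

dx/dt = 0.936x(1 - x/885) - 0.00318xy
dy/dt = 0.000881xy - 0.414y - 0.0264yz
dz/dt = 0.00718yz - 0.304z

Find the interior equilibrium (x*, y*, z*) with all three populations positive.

From dz/dt = 0: 0.00718y* = 0.304, so y* = 42.3.
From dx/dt = 0: 0.936(1 - x*/885) = 0.00318·42.3, giving x* = 885·(1 - 0.144) = 758.
From dy/dt = 0: 0.000881·758 - 0.414 = 0.0264z*, so z* = 0.254/0.0264 = 9.6.

x* ≈ 758, y* ≈ 42.3, z* ≈ 9.6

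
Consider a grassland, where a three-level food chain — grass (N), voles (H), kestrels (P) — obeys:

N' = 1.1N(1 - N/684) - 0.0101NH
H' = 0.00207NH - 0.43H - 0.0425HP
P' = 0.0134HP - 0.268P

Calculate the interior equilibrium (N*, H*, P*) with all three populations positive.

From dP/dt = 0: 0.0134H* = 0.268, so H* = 20.
From dN/dt = 0: 1.1(1 - N*/684) = 0.0101·20, giving N* = 684·(1 - 0.184) = 558.
From dH/dt = 0: 0.00207·558 - 0.43 = 0.0425P*, so P* = 0.726/0.0425 = 17.1.

N* ≈ 558, H* ≈ 20, P* ≈ 17.1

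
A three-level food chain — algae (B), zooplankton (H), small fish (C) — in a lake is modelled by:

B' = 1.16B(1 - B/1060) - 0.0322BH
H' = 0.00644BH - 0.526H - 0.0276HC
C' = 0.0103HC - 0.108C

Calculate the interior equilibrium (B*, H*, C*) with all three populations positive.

B* ≈ 751, H* ≈ 10.5, C* ≈ 156

From dC/dt = 0: 0.0103H* = 0.108, so H* = 10.5.
From dB/dt = 0: 1.16(1 - B*/1060) = 0.0322·10.5, giving B* = 1060·(1 - 0.291) = 751.
From dH/dt = 0: 0.00644·751 - 0.526 = 0.0276C*, so C* = 4.31/0.0276 = 156.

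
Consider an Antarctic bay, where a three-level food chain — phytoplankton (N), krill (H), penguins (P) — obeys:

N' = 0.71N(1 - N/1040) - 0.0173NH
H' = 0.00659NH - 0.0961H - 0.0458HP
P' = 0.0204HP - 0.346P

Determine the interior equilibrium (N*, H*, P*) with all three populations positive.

N* ≈ 610, H* ≈ 17, P* ≈ 85.7

From dP/dt = 0: 0.0204H* = 0.346, so H* = 17.
From dN/dt = 0: 0.71(1 - N*/1040) = 0.0173·17, giving N* = 1040·(1 - 0.413) = 610.
From dH/dt = 0: 0.00659·610 - 0.0961 = 0.0458P*, so P* = 3.93/0.0458 = 85.7.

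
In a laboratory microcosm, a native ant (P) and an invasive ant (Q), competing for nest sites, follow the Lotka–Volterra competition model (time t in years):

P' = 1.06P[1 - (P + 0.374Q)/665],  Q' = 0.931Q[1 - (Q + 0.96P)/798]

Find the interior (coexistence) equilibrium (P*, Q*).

P* ≈ 572, Q* ≈ 249

Setting both brackets to zero gives the nullclines P + 0.374Q = 665 and 0.96P + Q = 798.
Substituting Q = 798 - 0.96P into the first: P(1 - 0.374·0.96) = 665 - 0.374·798.
So P* = 367/0.641 = 572, and then Q* = 798 - 0.96·572 = 249.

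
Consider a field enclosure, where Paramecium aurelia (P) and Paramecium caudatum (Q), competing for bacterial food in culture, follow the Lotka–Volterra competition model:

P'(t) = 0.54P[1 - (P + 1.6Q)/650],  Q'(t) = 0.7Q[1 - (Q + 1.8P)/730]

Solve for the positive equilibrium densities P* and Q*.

Setting both brackets to zero gives the nullclines P + 1.6Q = 650 and 1.8P + Q = 730.
Substituting Q = 730 - 1.8P into the first: P(1 - 1.6·1.8) = 650 - 1.6·730.
So P* = -518/-1.88 = 276, and then Q* = 730 - 1.8·276 = 234.

P* ≈ 276, Q* ≈ 234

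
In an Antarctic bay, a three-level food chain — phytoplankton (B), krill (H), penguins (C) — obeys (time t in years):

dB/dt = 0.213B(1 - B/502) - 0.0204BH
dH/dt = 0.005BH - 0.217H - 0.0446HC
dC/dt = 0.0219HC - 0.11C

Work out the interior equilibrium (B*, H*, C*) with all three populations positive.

From dC/dt = 0: 0.0219H* = 0.11, so H* = 5.02.
From dB/dt = 0: 0.213(1 - B*/502) = 0.0204·5.02, giving B* = 502·(1 - 0.481) = 261.
From dH/dt = 0: 0.005·261 - 0.217 = 0.0446C*, so C* = 1.09/0.0446 = 24.3.

B* ≈ 261, H* ≈ 5.02, C* ≈ 24.3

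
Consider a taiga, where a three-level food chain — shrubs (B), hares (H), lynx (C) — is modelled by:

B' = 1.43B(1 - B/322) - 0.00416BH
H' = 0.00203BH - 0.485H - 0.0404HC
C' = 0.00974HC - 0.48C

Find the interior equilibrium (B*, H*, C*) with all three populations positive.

B* ≈ 276, H* ≈ 49.3, C* ≈ 1.86

From dC/dt = 0: 0.00974H* = 0.48, so H* = 49.3.
From dB/dt = 0: 1.43(1 - B*/322) = 0.00416·49.3, giving B* = 322·(1 - 0.143) = 276.
From dH/dt = 0: 0.00203·276 - 0.485 = 0.0404C*, so C* = 0.0749/0.0404 = 1.86.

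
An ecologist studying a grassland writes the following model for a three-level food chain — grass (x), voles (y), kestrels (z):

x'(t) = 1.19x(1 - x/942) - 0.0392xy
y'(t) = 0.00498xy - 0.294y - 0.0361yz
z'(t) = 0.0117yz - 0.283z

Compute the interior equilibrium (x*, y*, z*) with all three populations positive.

x* ≈ 191, y* ≈ 24.2, z* ≈ 18.3

From dz/dt = 0: 0.0117y* = 0.283, so y* = 24.2.
From dx/dt = 0: 1.19(1 - x*/942) = 0.0392·24.2, giving x* = 942·(1 - 0.797) = 191.
From dy/dt = 0: 0.00498·191 - 0.294 = 0.0361z*, so z* = 0.659/0.0361 = 18.3.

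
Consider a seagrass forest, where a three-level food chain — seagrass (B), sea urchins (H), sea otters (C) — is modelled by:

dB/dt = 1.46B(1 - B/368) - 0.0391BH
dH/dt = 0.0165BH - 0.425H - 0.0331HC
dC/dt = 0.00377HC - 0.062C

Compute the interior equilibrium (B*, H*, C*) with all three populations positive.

From dC/dt = 0: 0.00377H* = 0.062, so H* = 16.4.
From dB/dt = 0: 1.46(1 - B*/368) = 0.0391·16.4, giving B* = 368·(1 - 0.44) = 206.
From dH/dt = 0: 0.0165·206 - 0.425 = 0.0331C*, so C* = 2.97/0.0331 = 89.8.

B* ≈ 206, H* ≈ 16.4, C* ≈ 89.8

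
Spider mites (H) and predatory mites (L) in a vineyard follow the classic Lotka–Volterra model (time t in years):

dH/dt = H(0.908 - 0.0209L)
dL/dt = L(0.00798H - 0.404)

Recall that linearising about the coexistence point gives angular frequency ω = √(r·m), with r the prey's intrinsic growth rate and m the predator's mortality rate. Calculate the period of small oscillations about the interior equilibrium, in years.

Here r = 0.908 and m = 0.404, so r·m = 0.367.
ω = √0.367 = 0.606 per year, hence T = 2π/ω ≈ 10.4 years.

T ≈ 10.4 years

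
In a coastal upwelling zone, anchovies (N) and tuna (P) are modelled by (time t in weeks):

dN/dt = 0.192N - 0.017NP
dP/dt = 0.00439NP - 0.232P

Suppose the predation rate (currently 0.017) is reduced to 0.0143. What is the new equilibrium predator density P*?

P* ≈ 13.4

At the interior fixed point, setting dN/dt = 0 with N > 0 fixes P* = (prey growth rate)/(NP coefficient) — independent of the other coefficients.
With the change, P* = 0.192/0.0143 = 13.4; it rises from 11.3.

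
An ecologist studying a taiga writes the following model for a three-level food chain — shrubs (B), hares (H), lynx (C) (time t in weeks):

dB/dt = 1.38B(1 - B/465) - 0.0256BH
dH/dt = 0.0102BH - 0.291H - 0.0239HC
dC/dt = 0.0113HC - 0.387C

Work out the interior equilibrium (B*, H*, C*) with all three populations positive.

B* ≈ 170, H* ≈ 34.2, C* ≈ 60.2

From dC/dt = 0: 0.0113H* = 0.387, so H* = 34.2.
From dB/dt = 0: 1.38(1 - B*/465) = 0.0256·34.2, giving B* = 465·(1 - 0.635) = 170.
From dH/dt = 0: 0.0102·170 - 0.291 = 0.0239C*, so C* = 1.44/0.0239 = 60.2.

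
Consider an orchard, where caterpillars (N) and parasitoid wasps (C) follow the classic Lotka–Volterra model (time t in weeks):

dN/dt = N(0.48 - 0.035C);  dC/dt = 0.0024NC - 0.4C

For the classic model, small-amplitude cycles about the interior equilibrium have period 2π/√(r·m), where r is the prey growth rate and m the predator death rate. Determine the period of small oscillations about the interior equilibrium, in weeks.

T ≈ 14.3 weeks

Here r = 0.48 and m = 0.4, so r·m = 0.192.
ω = √0.192 = 0.438 per week, hence T = 2π/ω ≈ 14.3 weeks.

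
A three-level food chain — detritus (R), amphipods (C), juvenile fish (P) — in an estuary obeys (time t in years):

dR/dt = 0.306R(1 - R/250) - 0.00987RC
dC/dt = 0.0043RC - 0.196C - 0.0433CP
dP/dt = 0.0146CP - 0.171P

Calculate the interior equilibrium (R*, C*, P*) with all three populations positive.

From dP/dt = 0: 0.0146C* = 0.171, so C* = 11.7.
From dR/dt = 0: 0.306(1 - R*/250) = 0.00987·11.7, giving R* = 250·(1 - 0.378) = 156.
From dC/dt = 0: 0.0043·156 - 0.196 = 0.0433P*, so P* = 0.473/0.0433 = 10.9.

R* ≈ 156, C* ≈ 11.7, P* ≈ 10.9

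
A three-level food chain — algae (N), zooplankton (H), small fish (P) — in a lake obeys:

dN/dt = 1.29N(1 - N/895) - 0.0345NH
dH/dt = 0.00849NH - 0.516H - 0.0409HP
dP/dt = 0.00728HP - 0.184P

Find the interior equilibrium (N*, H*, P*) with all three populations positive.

From dP/dt = 0: 0.00728H* = 0.184, so H* = 25.3.
From dN/dt = 0: 1.29(1 - N*/895) = 0.0345·25.3, giving N* = 895·(1 - 0.676) = 290.
From dH/dt = 0: 0.00849·290 - 0.516 = 0.0409P*, so P* = 1.95/0.0409 = 47.6.

N* ≈ 290, H* ≈ 25.3, P* ≈ 47.6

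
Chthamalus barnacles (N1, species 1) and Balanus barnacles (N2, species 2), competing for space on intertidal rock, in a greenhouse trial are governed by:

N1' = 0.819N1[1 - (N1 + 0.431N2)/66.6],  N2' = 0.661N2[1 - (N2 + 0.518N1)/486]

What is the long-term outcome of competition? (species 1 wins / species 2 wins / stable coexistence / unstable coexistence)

Compare the nullcline intercepts: K1/α12 = 66.6/0.431 = 155 < K2 = 486; K2/α21 = 486/0.518 = 938 > K1 = 66.6.
Since the inequalities point opposite ways, species 2 can invade but species 1 cannot.

species 2 excludes species 1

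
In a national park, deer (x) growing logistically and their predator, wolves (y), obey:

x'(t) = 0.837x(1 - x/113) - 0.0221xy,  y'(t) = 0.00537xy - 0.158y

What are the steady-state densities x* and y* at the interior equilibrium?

x* ≈ 29.4, y* ≈ 28

From dy/dt = 0 with y > 0: 0.00537x* = 0.158, so x* = 29.4.
Substitute into dx/dt = 0: 0.837(1 - 29.4/113) = 0.0221y*.
The bracket is 0.74, giving y* = 0.619/0.0221 = 28.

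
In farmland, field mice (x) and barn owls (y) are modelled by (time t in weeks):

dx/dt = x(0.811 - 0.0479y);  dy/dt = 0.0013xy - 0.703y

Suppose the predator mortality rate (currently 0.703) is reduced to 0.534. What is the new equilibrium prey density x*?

At the interior fixed point, setting dy/dt = 0 with y > 0 fixes x* = (predator death rate)/(xy coefficient) — independent of the other coefficients.
With the change, x* = 0.534/0.0013 = 411; it falls from 541.

x* ≈ 411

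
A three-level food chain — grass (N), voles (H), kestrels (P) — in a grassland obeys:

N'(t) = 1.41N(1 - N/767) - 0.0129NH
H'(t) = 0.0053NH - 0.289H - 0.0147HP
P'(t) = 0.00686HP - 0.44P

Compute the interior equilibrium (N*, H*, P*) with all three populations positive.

From dP/dt = 0: 0.00686H* = 0.44, so H* = 64.1.
From dN/dt = 0: 1.41(1 - N*/767) = 0.0129·64.1, giving N* = 767·(1 - 0.587) = 317.
From dH/dt = 0: 0.0053·317 - 0.289 = 0.0147P*, so P* = 1.39/0.0147 = 94.6.

N* ≈ 317, H* ≈ 64.1, P* ≈ 94.6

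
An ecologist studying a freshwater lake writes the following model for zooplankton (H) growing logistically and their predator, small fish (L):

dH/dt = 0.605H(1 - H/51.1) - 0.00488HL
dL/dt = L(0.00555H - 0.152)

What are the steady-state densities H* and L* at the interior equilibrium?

From dL/dt = 0 with L > 0: 0.00555H* = 0.152, so H* = 27.4.
Substitute into dH/dt = 0: 0.605(1 - 27.4/51.1) = 0.00488L*.
The bracket is 0.464, giving L* = 0.281/0.00488 = 57.5.

H* ≈ 27.4, L* ≈ 57.5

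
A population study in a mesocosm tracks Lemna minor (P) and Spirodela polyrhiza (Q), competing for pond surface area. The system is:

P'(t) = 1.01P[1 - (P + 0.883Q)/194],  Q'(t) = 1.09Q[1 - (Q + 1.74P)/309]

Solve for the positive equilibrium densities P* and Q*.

P* ≈ 147, Q* ≈ 53.2

Setting both brackets to zero gives the nullclines P + 0.883Q = 194 and 1.74P + Q = 309.
Substituting Q = 309 - 1.74P into the first: P(1 - 0.883·1.74) = 194 - 0.883·309.
So P* = -78.8/-0.536 = 147, and then Q* = 309 - 1.74·147 = 53.2.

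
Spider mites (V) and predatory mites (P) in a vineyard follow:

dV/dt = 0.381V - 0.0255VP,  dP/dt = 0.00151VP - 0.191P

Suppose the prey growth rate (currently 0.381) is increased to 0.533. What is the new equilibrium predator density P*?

At the interior fixed point, setting dV/dt = 0 with V > 0 fixes P* = (prey growth rate)/(VP coefficient) — independent of the other coefficients.
With the change, P* = 0.533/0.0255 = 20.9; it rises from 14.9.

P* ≈ 20.9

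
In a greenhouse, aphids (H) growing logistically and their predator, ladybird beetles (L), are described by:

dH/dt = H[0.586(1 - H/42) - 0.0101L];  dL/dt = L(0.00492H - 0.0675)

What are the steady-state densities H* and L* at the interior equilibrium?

H* ≈ 13.7, L* ≈ 39.1

From dL/dt = 0 with L > 0: 0.00492H* = 0.0675, so H* = 13.7.
Substitute into dH/dt = 0: 0.586(1 - 13.7/42) = 0.0101L*.
The bracket is 0.673, giving L* = 0.395/0.0101 = 39.1.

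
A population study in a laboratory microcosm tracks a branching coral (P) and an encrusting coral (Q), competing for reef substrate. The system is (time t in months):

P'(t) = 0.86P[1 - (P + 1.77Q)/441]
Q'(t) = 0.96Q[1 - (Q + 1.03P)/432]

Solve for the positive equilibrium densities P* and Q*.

Setting both brackets to zero gives the nullclines P + 1.77Q = 441 and 1.03P + Q = 432.
Substituting Q = 432 - 1.03P into the first: P(1 - 1.77·1.03) = 441 - 1.77·432.
So P* = -324/-0.823 = 393, and then Q* = 432 - 1.03·393 = 27.

P* ≈ 393, Q* ≈ 27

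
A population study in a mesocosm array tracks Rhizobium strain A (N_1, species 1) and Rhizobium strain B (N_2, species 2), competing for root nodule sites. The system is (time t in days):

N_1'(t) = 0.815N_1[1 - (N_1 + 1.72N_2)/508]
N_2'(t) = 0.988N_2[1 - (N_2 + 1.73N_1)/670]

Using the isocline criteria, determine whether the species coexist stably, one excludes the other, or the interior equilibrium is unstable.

unstable coexistence (outcome depends on initial conditions)

Compare the nullcline intercepts: K1/α12 = 508/1.72 = 295 < K2 = 670; K2/α21 = 670/1.73 = 387 < K1 = 508.
Since both are reversed, neither can invade when rare; the interior point is a saddle.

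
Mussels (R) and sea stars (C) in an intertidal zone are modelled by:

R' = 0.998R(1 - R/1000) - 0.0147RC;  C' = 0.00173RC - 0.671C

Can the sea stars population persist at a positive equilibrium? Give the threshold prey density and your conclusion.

Threshold R = 388; K > 388, so yes, the predator persists.

The predator equation gives dC/dt > 0 only when R > 0.671/0.00173 = 388.
Without the predator, R → K = 1000. Since 1000 > 388, the predator can invade and persist.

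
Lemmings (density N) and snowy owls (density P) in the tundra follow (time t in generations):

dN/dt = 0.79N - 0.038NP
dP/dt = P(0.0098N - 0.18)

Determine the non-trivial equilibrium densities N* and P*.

Set dP/dt = 0 with P > 0: 0.0098N - 0.18 = 0, so N* = 0.18/0.0098 = 18.4.
Set dN/dt = 0 with N > 0: 0.79 - 0.038P = 0, so P* = 0.79/0.038 = 20.8.

N* ≈ 18.4, P* ≈ 20.8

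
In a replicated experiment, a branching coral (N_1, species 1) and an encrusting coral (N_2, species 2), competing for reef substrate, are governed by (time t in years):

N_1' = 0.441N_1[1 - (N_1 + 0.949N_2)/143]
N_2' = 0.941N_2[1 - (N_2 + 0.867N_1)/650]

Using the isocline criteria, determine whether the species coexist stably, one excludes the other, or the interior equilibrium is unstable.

Compare the nullcline intercepts: K1/α12 = 143/0.949 = 151 < K2 = 650; K2/α21 = 650/0.867 = 750 > K1 = 143.
Since the inequalities point opposite ways, species 2 can invade but species 1 cannot.

species 2 excludes species 1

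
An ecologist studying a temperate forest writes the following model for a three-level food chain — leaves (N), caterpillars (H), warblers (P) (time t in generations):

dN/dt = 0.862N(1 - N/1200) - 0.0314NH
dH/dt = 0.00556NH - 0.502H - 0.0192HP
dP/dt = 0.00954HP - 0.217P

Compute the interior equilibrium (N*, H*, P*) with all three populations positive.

N* ≈ 206, H* ≈ 22.7, P* ≈ 33.4

From dP/dt = 0: 0.00954H* = 0.217, so H* = 22.7.
From dN/dt = 0: 0.862(1 - N*/1200) = 0.0314·22.7, giving N* = 1200·(1 - 0.829) = 206.
From dH/dt = 0: 0.00556·206 - 0.502 = 0.0192P*, so P* = 0.642/0.0192 = 33.4.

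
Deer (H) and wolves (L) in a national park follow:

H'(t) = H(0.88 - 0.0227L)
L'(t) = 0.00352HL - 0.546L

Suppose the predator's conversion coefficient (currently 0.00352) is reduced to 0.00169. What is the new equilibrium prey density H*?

At the interior fixed point, setting dL/dt = 0 with L > 0 fixes H* = (predator death rate)/(HL coefficient) — independent of the other coefficients.
With the change, H* = 0.546/0.00169 = 323; it rises from 155.

H* ≈ 323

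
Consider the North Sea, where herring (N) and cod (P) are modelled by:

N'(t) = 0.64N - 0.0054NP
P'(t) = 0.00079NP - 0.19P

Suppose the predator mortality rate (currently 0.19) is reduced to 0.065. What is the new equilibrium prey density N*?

At the interior fixed point, setting dP/dt = 0 with P > 0 fixes N* = (predator death rate)/(NP coefficient) — independent of the other coefficients.
With the change, N* = 0.065/0.00079 = 82.3; it falls from 241.

N* ≈ 82.3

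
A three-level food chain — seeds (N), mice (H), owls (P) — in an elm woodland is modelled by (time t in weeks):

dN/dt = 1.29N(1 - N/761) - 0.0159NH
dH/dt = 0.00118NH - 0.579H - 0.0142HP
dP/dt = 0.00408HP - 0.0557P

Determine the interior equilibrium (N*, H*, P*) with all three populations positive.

From dP/dt = 0: 0.00408H* = 0.0557, so H* = 13.7.
From dN/dt = 0: 1.29(1 - N*/761) = 0.0159·13.7, giving N* = 761·(1 - 0.168) = 633.
From dH/dt = 0: 0.00118·633 - 0.579 = 0.0142P*, so P* = 0.168/0.0142 = 11.8.

N* ≈ 633, H* ≈ 13.7, P* ≈ 11.8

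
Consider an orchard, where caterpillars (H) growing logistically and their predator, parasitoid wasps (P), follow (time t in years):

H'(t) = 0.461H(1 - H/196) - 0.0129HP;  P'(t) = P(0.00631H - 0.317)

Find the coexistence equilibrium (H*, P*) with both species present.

H* ≈ 50.2, P* ≈ 26.6

From dP/dt = 0 with P > 0: 0.00631H* = 0.317, so H* = 50.2.
Substitute into dH/dt = 0: 0.461(1 - 50.2/196) = 0.0129P*.
The bracket is 0.744, giving P* = 0.343/0.0129 = 26.6.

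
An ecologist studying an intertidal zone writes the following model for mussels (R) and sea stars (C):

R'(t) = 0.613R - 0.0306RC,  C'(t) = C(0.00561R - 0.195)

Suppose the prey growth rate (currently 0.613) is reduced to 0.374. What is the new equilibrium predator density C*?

C* ≈ 12.2

At the interior fixed point, setting dR/dt = 0 with R > 0 fixes C* = (prey growth rate)/(RC coefficient) — independent of the other coefficients.
With the change, C* = 0.374/0.0306 = 12.2; it falls from 20.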